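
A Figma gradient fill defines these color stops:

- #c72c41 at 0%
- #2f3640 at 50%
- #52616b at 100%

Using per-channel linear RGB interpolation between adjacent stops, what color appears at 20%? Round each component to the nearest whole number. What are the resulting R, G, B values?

(138, 48, 65)

20% lies between the 0% and 50% stops, so the local fraction is t = (20 − 0)/(50 − 0) = 20/50 ≈ 0.4.
#c72c41 → (199, 44, 65); #2f3640 → (47, 54, 64).
R = 199 + 0.4 × (47 − 199) = 138.2 → 138
G = 44 + 0.4 × (54 − 44) = 48 → 48
B = 65 + 0.4 × (64 − 65) = 64.6 → 65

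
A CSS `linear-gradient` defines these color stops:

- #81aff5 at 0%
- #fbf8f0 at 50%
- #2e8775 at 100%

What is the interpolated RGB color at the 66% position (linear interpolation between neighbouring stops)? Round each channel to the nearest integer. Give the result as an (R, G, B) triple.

(185, 212, 201)

66% lies between the 50% and 100% stops, so the local fraction is t = (66 − 50)/(100 − 50) = 16/50 ≈ 0.32.
#fbf8f0 → (251, 248, 240); #2e8775 → (46, 135, 117).
R = 251 + 0.32 × (46 − 251) = 185.4 → 185
G = 248 + 0.32 × (135 − 248) = 211.84 → 212
B = 240 + 0.32 × (117 − 240) = 200.64 → 201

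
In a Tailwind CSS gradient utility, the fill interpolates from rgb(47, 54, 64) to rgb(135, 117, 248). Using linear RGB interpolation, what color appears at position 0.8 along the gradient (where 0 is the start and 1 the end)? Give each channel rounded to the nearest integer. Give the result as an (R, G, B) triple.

R = 47 + 0.8 × (135 − 47) = 47 + 0.8 × 88 = 117.4 → 117
G = 54 + 0.8 × (117 − 54) = 54 + 0.8 × 63 = 104.4 → 104
B = 64 + 0.8 × (248 − 64) = 64 + 0.8 × 184 = 211.2 → 211

(117, 104, 211)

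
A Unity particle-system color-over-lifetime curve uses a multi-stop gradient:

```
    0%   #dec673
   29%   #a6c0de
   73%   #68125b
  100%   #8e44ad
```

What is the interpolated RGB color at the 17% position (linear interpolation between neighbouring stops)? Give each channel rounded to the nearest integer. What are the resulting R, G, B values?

(189, 194, 178)

17% lies between the 0% and 29% stops, so the local fraction is t = (17 − 0)/(29 − 0) = 17/29 ≈ 0.5862.
#dec673 → (222, 198, 115); #a6c0de → (166, 192, 222).
R = 222 + 0.5862 × (166 − 222) = 189.173 → 189
G = 198 + 0.5862 × (192 − 198) = 194.483 → 194
B = 115 + 0.5862 × (222 − 115) = 177.723 → 178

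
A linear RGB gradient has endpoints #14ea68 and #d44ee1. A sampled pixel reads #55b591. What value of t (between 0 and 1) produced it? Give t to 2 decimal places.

0.34

Invert the lerp on the R channel (largest span, 192): t = (85 − 20) / (212 − 20) = 65/192 = 0.33854.
Check on G: (181 − 234)/(78 − 234) = 0.3397 ✓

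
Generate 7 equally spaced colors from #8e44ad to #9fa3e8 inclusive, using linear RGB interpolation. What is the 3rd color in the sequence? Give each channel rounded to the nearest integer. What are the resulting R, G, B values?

With 7 swatches and endpoints inclusive, swatch 3 sits at t = (3 − 1)/(7 − 1) = 2/6 ≈ 0.3333.
#8e44ad → (142, 68, 173); #9fa3e8 → (159, 163, 232).
R = 142 + 0.3333 × (159 − 142) = 147.666 → 148
G = 68 + 0.3333 × (163 − 68) = 99.663 → 100
B = 173 + 0.3333 × (232 − 173) = 192.665 → 193

(148, 100, 193)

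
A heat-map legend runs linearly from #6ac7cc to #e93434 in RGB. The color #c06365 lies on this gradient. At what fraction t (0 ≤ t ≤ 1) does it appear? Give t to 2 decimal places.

0.68

Invert the lerp on the B channel (largest span, 152): t = (101 − 204) / (52 − 204) = -103/-152 = 0.67763.
Check on R: (192 − 106)/(233 − 106) = 0.6772 ✓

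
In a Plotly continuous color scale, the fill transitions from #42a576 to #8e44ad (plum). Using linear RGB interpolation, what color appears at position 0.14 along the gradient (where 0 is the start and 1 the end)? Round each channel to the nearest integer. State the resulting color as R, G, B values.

(77, 151, 126)

#42a576 → (66, 165, 118); #8e44ad → (142, 68, 173).
R = 66 + 0.14 × (142 − 66) = 66 + 0.14 × 76 = 76.64 → 77
G = 165 + 0.14 × (68 − 165) = 165 + 0.14 × -97 = 151.42 → 151
B = 118 + 0.14 × (173 − 118) = 118 + 0.14 × 55 = 125.7 → 126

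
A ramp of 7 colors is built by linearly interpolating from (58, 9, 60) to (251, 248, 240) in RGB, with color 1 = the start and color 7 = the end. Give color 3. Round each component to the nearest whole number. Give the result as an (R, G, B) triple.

With 7 swatches and endpoints inclusive, swatch 3 sits at t = (3 − 1)/(7 − 1) = 2/6 ≈ 0.3333.
R = 58 + 0.3333 × (251 − 58) = 122.327 → 122
G = 9 + 0.3333 × (248 − 9) = 88.659 → 89
B = 60 + 0.3333 × (240 − 60) = 119.994 → 120

(122, 89, 120)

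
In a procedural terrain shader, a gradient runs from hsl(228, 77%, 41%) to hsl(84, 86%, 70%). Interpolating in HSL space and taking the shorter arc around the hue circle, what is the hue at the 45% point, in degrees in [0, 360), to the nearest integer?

163

Hue arc: Δh = 84 − 228 = -144° (|Δh| ≤ 180, already the shorter path).
H = 228 + 0.45 × (-144) = 163.2 → 163°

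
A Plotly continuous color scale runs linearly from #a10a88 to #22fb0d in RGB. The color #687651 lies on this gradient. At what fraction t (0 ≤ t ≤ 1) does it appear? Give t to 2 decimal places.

Invert the lerp on the G channel (largest span, 241): t = (118 − 10) / (251 − 10) = 108/241 = 0.44813.
Check on R: (104 − 161)/(34 − 161) = 0.4488 ✓

0.45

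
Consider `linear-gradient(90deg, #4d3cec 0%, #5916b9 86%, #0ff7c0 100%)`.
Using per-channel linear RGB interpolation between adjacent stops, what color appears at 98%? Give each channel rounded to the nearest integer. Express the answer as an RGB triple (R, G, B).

98% lies between the 86% and 100% stops, so the local fraction is t = (98 − 86)/(100 − 86) = 12/14 ≈ 0.8571.
#5916b9 → (89, 22, 185); #0ff7c0 → (15, 247, 192).
R = 89 + 0.8571 × (15 − 89) = 25.575 → 26
G = 22 + 0.8571 × (247 − 22) = 214.847 → 215
B = 185 + 0.8571 × (192 − 185) = 191 → 191

(26, 215, 191)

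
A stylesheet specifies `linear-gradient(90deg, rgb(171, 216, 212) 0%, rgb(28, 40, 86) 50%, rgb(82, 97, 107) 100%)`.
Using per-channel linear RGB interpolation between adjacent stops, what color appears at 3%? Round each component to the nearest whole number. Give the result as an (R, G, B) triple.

(162, 205, 204)

3% lies between the 0% and 50% stops, so the local fraction is t = (3 − 0)/(50 − 0) = 3/50 ≈ 0.06.
R = 171 + 0.06 × (28 − 171) = 162.42 → 162
G = 216 + 0.06 × (40 − 216) = 205.44 → 205
B = 212 + 0.06 × (86 − 212) = 204.44 → 204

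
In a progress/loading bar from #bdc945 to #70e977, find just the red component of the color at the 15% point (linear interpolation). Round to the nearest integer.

R₁ = 189 (from #bdc945), R₂ = 112 (from #70e977).
R = 189 + 0.15 × (112 − 189) = 177.45 → 177

177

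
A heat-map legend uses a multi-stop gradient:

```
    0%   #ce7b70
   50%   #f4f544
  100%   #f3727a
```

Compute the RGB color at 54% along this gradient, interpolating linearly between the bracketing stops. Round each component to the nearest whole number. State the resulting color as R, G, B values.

(244, 235, 72)

54% lies between the 50% and 100% stops, so the local fraction is t = (54 − 50)/(100 − 50) = 4/50 ≈ 0.08.
#f4f544 → (244, 245, 68); #f3727a → (243, 114, 122).
R = 244 + 0.08 × (243 − 244) = 243.92 → 244
G = 245 + 0.08 × (114 − 245) = 234.52 → 235
B = 68 + 0.08 × (122 − 68) = 72.32 → 72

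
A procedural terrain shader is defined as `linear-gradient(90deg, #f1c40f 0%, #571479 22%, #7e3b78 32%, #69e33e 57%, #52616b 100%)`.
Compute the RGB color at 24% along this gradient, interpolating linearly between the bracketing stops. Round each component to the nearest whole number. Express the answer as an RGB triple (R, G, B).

(95, 28, 121)

24% lies between the 22% and 32% stops, so the local fraction is t = (24 − 22)/(32 − 22) = 2/10 ≈ 0.2.
#571479 → (87, 20, 121); #7e3b78 → (126, 59, 120).
R = 87 + 0.2 × (126 − 87) = 94.8 → 95
G = 20 + 0.2 × (59 − 20) = 27.8 → 28
B = 121 + 0.2 × (120 − 121) = 120.8 → 121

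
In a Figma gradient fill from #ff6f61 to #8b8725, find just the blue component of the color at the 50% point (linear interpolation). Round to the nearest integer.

67

B₁ = 97 (from #ff6f61), B₂ = 37 (from #8b8725).
B = 97 + 0.5 × (37 − 97) = 67 → 67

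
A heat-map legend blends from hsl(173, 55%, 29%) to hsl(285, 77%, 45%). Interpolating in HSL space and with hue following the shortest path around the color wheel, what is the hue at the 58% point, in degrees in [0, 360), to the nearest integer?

Hue arc: Δh = 285 − 173 = 112° (|Δh| ≤ 180, already the shorter path).
H = 173 + 0.58 × (112) = 237.96 → 238°

238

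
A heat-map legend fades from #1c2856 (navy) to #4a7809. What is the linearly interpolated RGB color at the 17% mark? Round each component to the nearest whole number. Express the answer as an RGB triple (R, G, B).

(36, 54, 73)

#1c2856 → (28, 40, 86); #4a7809 → (74, 120, 9).
17% corresponds to t = 0.17.
R = 28 + 0.17 × (74 − 28) = 28 + 0.17 × 46 = 35.82 → 36
G = 40 + 0.17 × (120 − 40) = 40 + 0.17 × 80 = 53.6 → 54
B = 86 + 0.17 × (9 − 86) = 86 + 0.17 × -77 = 72.91 → 73
So the blended color is (36, 54, 73), about #243649.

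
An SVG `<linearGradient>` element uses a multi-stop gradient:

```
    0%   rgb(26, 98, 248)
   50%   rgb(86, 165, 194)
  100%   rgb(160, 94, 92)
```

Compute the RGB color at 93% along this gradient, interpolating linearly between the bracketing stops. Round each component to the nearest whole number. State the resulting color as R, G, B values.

93% lies between the 50% and 100% stops, so the local fraction is t = (93 − 50)/(100 − 50) = 43/50 ≈ 0.86.
R = 86 + 0.86 × (160 − 86) = 149.64 → 150
G = 165 + 0.86 × (94 − 165) = 103.94 → 104
B = 194 + 0.86 × (92 − 194) = 106.28 → 106

(150, 104, 106)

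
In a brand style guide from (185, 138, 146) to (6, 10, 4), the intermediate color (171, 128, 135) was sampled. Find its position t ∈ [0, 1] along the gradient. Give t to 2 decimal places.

Invert the lerp on the R channel (largest span, 179): t = (171 − 185) / (6 − 185) = -14/-179 = 0.078212.
Check on G: (128 − 138)/(10 − 138) = 0.07812 ✓

0.08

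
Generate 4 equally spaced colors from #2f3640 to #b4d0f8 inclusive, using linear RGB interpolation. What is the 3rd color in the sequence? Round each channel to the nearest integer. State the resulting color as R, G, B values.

(136, 157, 187)

With 4 swatches and endpoints inclusive, swatch 3 sits at t = (3 − 1)/(4 − 1) = 2/3 ≈ 0.6667.
#2f3640 → (47, 54, 64); #b4d0f8 → (180, 208, 248).
R = 47 + 0.6667 × (180 − 47) = 135.671 → 136
G = 54 + 0.6667 × (208 − 54) = 156.672 → 157
B = 64 + 0.6667 × (248 − 64) = 186.673 → 187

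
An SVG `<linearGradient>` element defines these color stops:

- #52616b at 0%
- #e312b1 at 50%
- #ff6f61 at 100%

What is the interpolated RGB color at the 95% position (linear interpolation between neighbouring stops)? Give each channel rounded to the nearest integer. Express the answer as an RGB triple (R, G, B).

(252, 102, 105)

95% lies between the 50% and 100% stops, so the local fraction is t = (95 − 50)/(100 − 50) = 45/50 ≈ 0.9.
#e312b1 → (227, 18, 177); #ff6f61 → (255, 111, 97).
R = 227 + 0.9 × (255 − 227) = 252.2 → 252
G = 18 + 0.9 × (111 − 18) = 101.7 → 102
B = 177 + 0.9 × (97 − 177) = 105 → 105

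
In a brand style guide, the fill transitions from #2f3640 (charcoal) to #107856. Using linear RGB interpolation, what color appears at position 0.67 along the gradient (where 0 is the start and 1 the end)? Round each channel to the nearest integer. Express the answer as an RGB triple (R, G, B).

#2f3640 → (47, 54, 64); #107856 → (16, 120, 86).
R = 47 + 0.67 × (16 − 47) = 47 + 0.67 × -31 = 26.23 → 26
G = 54 + 0.67 × (120 − 54) = 54 + 0.67 × 66 = 98.22 → 98
B = 64 + 0.67 × (86 − 64) = 64 + 0.67 × 22 = 78.74 → 79

(26, 98, 79)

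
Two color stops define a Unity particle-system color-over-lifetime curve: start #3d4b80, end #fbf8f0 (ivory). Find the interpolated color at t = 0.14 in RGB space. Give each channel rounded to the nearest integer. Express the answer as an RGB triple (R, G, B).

#3d4b80 → (61, 75, 128); #fbf8f0 → (251, 248, 240).
R = 61 + 0.14 × (251 − 61) = 61 + 0.14 × 190 = 87.6 → 88
G = 75 + 0.14 × (248 − 75) = 75 + 0.14 × 173 = 99.22 → 99
B = 128 + 0.14 × (240 − 128) = 128 + 0.14 × 112 = 143.68 → 144

(88, 99, 144)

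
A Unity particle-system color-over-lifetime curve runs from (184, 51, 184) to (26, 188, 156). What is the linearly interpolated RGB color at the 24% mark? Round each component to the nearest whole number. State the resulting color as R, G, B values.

(146, 84, 177)

24% corresponds to t = 0.24.
R = 184 + 0.24 × (26 − 184) = 184 + 0.24 × -158 = 146.08 → 146
G = 51 + 0.24 × (188 − 51) = 51 + 0.24 × 137 = 83.88 → 84
B = 184 + 0.24 × (156 − 184) = 184 + 0.24 × -28 = 177.28 → 177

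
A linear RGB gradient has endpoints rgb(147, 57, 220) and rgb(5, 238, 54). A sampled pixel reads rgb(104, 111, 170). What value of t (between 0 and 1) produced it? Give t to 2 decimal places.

0.30

Invert the lerp on the G channel (largest span, 181): t = (111 − 57) / (238 − 57) = 54/181 = 0.29834.
Check on R: (104 − 147)/(5 − 147) = 0.3028 ✓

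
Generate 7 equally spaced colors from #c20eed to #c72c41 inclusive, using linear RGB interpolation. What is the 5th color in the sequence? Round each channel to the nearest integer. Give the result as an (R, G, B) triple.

With 7 swatches and endpoints inclusive, swatch 5 sits at t = (5 − 1)/(7 − 1) = 4/6 ≈ 0.6667.
#c20eed → (194, 14, 237); #c72c41 → (199, 44, 65).
R = 194 + 0.6667 × (199 − 194) = 197.333 → 197
G = 14 + 0.6667 × (44 − 14) = 34.001 → 34
B = 237 + 0.6667 × (65 − 237) = 122.328 → 122

(197, 34, 122)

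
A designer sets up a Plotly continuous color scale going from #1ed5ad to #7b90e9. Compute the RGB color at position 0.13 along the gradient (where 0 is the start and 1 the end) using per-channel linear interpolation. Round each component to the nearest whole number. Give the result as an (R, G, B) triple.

#1ed5ad → (30, 213, 173); #7b90e9 → (123, 144, 233).
R = 30 + 0.13 × (123 − 30) = 30 + 0.13 × 93 = 42.09 → 42
G = 213 + 0.13 × (144 − 213) = 213 + 0.13 × -69 = 204.03 → 204
B = 173 + 0.13 × (233 − 173) = 173 + 0.13 × 60 = 180.8 → 181

(42, 204, 181)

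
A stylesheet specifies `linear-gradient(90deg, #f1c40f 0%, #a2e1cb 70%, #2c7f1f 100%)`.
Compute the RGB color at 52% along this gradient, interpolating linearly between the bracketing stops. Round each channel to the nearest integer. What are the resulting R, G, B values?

(182, 218, 155)

52% lies between the 0% and 70% stops, so the local fraction is t = (52 − 0)/(70 − 0) = 52/70 ≈ 0.7429.
#f1c40f → (241, 196, 15); #a2e1cb → (162, 225, 203).
R = 241 + 0.7429 × (162 − 241) = 182.311 → 182
G = 196 + 0.7429 × (225 − 196) = 217.544 → 218
B = 15 + 0.7429 × (203 − 15) = 154.665 → 155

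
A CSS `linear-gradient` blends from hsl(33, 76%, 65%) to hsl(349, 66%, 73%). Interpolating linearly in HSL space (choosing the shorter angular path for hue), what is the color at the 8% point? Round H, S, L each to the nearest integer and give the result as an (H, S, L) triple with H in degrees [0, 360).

(29, 75, 66)

Hue: 349 − 33 = 316°, but |316| > 180 so the shorter arc goes the other way: Δh = 316 − 360 = -44°.
H = 33 + 0.08 × (-44) = 29.48 → 29°
S = 76 + 0.08 × (66 − 76) = 75.2 → 75%
L = 65 + 0.08 × (73 − 65) = 65.64 → 66%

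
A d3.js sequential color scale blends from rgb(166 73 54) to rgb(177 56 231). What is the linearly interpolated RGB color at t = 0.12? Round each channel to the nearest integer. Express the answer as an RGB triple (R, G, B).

(167, 71, 75)

R = 166 + 0.12 × (177 − 166) = 166 + 0.12 × 11 = 167.32 → 167
G = 73 + 0.12 × (56 − 73) = 73 + 0.12 × -17 = 70.96 → 71
B = 54 + 0.12 × (231 − 54) = 54 + 0.12 × 177 = 75.24 → 75
So the blended color is (167, 71, 75), about #a7474b.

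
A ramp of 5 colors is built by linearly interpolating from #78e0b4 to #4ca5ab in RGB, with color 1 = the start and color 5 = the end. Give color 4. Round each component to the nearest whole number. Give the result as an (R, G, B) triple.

(87, 180, 173)

With 5 swatches and endpoints inclusive, swatch 4 sits at t = (4 − 1)/(5 − 1) = 3/4 ≈ 0.75.
#78e0b4 → (120, 224, 180); #4ca5ab → (76, 165, 171).
R = 120 + 0.75 × (76 − 120) = 87 → 87
G = 224 + 0.75 × (165 − 224) = 179.75 → 180
B = 180 + 0.75 × (171 − 180) = 173.25 → 173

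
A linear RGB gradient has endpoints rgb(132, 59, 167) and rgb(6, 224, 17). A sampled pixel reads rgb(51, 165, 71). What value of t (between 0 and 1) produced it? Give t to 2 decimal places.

0.64

Invert the lerp on the G channel (largest span, 165): t = (165 − 59) / (224 − 59) = 106/165 = 0.64242.
Check on R: (51 − 132)/(6 − 132) = 0.6429 ✓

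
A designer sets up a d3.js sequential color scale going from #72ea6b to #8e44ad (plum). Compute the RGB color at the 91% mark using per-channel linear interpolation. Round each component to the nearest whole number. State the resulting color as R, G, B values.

#72ea6b → (114, 234, 107); #8e44ad → (142, 68, 173).
91% corresponds to t = 0.91.
R = 114 + 0.91 × (142 − 114) = 114 + 0.91 × 28 = 139.48 → 139
G = 234 + 0.91 × (68 − 234) = 234 + 0.91 × -166 = 82.94 → 83
B = 107 + 0.91 × (173 − 107) = 107 + 0.91 × 66 = 167.06 → 167
So the blended color is (139, 83, 167), about #8b53a7.

(139, 83, 167)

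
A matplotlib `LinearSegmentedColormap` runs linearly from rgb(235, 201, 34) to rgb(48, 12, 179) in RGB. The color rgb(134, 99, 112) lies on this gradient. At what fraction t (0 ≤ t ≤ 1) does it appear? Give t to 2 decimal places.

0.54

Invert the lerp on the G channel (largest span, 189): t = (99 − 201) / (12 − 201) = -102/-189 = 0.53968.
Check on R: (134 − 235)/(48 − 235) = 0.5401 ✓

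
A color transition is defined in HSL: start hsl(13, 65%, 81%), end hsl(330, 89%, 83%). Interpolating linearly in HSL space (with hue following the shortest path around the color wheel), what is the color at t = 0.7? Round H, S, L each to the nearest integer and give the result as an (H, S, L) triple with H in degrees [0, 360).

Hue: 330 − 13 = 317°, but |317| > 180 so the shorter arc goes the other way: Δh = 317 − 360 = -43°.
H = 13 + 0.7 × (-43) = -17.1 → -17 → -17 mod 360 = 343°
S = 65 + 0.7 × (89 − 65) = 81.8 → 82%
L = 81 + 0.7 × (83 − 81) = 82.4 → 82%

(343, 82, 82)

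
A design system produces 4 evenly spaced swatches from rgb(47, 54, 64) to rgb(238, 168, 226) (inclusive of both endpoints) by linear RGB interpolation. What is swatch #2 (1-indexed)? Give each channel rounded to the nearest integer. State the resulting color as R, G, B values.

(111, 92, 118)

With 4 swatches and endpoints inclusive, swatch 2 sits at t = (2 − 1)/(4 − 1) = 1/3 ≈ 0.3333.
R = 47 + 0.3333 × (238 − 47) = 110.66 → 111
G = 54 + 0.3333 × (168 − 54) = 91.996 → 92
B = 64 + 0.3333 × (226 − 64) = 117.995 → 118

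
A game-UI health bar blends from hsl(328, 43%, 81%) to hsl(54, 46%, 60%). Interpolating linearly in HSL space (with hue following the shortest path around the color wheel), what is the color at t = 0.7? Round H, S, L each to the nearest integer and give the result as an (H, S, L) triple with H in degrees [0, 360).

(28, 45, 66)

Hue: 54 − 328 = -274°, but |-274| > 180 so the shorter arc goes the other way: Δh = -274 + 360 = 86°.
H = 328 + 0.7 × (86) = 388.2 → 388 → 388 mod 360 = 28°
S = 43 + 0.7 × (46 − 43) = 45.1 → 45%
L = 81 + 0.7 × (60 − 81) = 66.3 → 66%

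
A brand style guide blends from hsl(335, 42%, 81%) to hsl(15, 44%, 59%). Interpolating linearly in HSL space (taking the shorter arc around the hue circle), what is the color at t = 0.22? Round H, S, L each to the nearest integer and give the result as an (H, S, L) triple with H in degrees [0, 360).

(344, 42, 76)

Hue: 15 − 335 = -320°, but |-320| > 180 so the shorter arc goes the other way: Δh = -320 + 360 = 40°.
H = 335 + 0.22 × (40) = 343.8 → 344°
S = 42 + 0.22 × (44 − 42) = 42.44 → 42%
L = 81 + 0.22 × (59 − 81) = 76.16 → 76%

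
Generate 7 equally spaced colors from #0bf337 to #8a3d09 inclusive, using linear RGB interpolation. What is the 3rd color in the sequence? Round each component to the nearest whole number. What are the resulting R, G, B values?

(53, 182, 40)

With 7 swatches and endpoints inclusive, swatch 3 sits at t = (3 − 1)/(7 − 1) = 2/6 ≈ 0.3333.
#0bf337 → (11, 243, 55); #8a3d09 → (138, 61, 9).
R = 11 + 0.3333 × (138 − 11) = 53.329 → 53
G = 243 + 0.3333 × (61 − 243) = 182.339 → 182
B = 55 + 0.3333 × (9 − 55) = 39.668 → 40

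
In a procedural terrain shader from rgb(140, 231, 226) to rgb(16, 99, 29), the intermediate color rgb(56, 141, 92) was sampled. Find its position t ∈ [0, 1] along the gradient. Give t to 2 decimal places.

Invert the lerp on the B channel (largest span, 197): t = (92 − 226) / (29 − 226) = -134/-197 = 0.6802.
Check on R: (56 − 140)/(16 − 140) = 0.6774 ✓

0.68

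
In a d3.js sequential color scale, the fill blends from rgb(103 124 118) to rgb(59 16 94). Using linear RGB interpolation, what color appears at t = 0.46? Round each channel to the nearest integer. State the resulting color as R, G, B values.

R = 103 + 0.46 × (59 − 103) = 103 + 0.46 × -44 = 82.76 → 83
G = 124 + 0.46 × (16 − 124) = 124 + 0.46 × -108 = 74.32 → 74
B = 118 + 0.46 × (94 − 118) = 118 + 0.46 × -24 = 106.96 → 107

(83, 74, 107)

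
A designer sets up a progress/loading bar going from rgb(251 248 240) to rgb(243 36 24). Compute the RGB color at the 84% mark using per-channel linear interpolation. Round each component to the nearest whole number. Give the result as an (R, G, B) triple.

(244, 70, 59)

84% corresponds to t = 0.84.
R = 251 + 0.84 × (243 − 251) = 251 + 0.84 × -8 = 244.28 → 244
G = 248 + 0.84 × (36 − 248) = 248 + 0.84 × -212 = 69.92 → 70
B = 240 + 0.84 × (24 − 240) = 240 + 0.84 × -216 = 58.56 → 59
So the blended color is (244, 70, 59), about #f4463b.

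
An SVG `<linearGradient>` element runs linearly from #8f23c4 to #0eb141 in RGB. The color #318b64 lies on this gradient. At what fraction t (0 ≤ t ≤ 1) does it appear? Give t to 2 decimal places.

0.73

Invert the lerp on the G channel (largest span, 142): t = (139 − 35) / (177 − 35) = 104/142 = 0.73239.
Check on R: (49 − 143)/(14 − 143) = 0.7287 ✓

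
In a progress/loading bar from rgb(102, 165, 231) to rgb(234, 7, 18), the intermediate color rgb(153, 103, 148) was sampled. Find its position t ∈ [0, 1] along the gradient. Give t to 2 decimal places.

Invert the lerp on the B channel (largest span, 213): t = (148 − 231) / (18 − 231) = -83/-213 = 0.38967.
Check on R: (153 − 102)/(234 − 102) = 0.3864 ✓

0.39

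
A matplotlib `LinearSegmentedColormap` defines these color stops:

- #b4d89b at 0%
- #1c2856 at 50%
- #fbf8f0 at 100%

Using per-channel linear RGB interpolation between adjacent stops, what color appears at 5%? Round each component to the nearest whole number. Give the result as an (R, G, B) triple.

5% lies between the 0% and 50% stops, so the local fraction is t = (5 − 0)/(50 − 0) = 5/50 ≈ 0.1.
#b4d89b → (180, 216, 155); #1c2856 → (28, 40, 86).
R = 180 + 0.1 × (28 − 180) = 164.8 → 165
G = 216 + 0.1 × (40 − 216) = 198.4 → 198
B = 155 + 0.1 × (86 − 155) = 148.1 → 148

(165, 198, 148)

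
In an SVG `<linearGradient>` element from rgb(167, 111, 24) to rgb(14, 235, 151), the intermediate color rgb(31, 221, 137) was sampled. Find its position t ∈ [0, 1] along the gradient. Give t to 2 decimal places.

Invert the lerp on the R channel (largest span, 153): t = (31 − 167) / (14 − 167) = -136/-153 = 0.88889.
Check on G: (221 − 111)/(235 − 111) = 0.8871 ✓

0.89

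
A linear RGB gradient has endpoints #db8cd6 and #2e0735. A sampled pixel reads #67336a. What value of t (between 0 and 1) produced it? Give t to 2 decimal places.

Invert the lerp on the R channel (largest span, 173): t = (103 − 219) / (46 − 219) = -116/-173 = 0.67052.
Check on G: (51 − 140)/(7 − 140) = 0.6692 ✓

0.67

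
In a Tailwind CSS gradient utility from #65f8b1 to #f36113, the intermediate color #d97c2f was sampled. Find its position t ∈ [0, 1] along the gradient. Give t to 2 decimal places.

0.82

Invert the lerp on the B channel (largest span, 158): t = (47 − 177) / (19 − 177) = -130/-158 = 0.82278.
Check on R: (217 − 101)/(243 − 101) = 0.8169 ✓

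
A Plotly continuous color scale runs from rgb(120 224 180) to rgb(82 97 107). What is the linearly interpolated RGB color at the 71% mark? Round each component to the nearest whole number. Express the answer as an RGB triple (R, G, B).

(93, 134, 128)

71% corresponds to t = 0.71.
R = 120 + 0.71 × (82 − 120) = 120 + 0.71 × -38 = 93.02 → 93
G = 224 + 0.71 × (97 − 224) = 224 + 0.71 × -127 = 133.83 → 134
B = 180 + 0.71 × (107 − 180) = 180 + 0.71 × -73 = 128.17 → 128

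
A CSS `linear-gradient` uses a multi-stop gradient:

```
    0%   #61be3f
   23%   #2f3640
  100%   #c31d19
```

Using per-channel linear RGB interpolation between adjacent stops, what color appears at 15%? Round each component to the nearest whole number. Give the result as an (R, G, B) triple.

15% lies between the 0% and 23% stops, so the local fraction is t = (15 − 0)/(23 − 0) = 15/23 ≈ 0.6522.
#61be3f → (97, 190, 63); #2f3640 → (47, 54, 64).
R = 97 + 0.6522 × (47 − 97) = 64.39 → 64
G = 190 + 0.6522 × (54 − 190) = 101.301 → 101
B = 63 + 0.6522 × (64 − 63) = 63.652 → 64

(64, 101, 64)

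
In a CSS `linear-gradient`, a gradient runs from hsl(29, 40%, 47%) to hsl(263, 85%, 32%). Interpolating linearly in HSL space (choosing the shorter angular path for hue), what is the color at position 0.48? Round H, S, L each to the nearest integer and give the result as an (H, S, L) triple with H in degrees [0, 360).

(329, 62, 40)

Hue: 263 − 29 = 234°, but |234| > 180 so the shorter arc goes the other way: Δh = 234 − 360 = -126°.
H = 29 + 0.48 × (-126) = -31.48 → -31 → -31 mod 360 = 329°
S = 40 + 0.48 × (85 − 40) = 61.6 → 62%
L = 47 + 0.48 × (32 − 47) = 39.8 → 40%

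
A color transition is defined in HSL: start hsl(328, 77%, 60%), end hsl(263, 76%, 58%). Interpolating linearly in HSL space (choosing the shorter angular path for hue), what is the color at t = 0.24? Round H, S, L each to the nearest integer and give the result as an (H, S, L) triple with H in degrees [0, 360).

Hue arc: Δh = 263 − 328 = -65° (|Δh| ≤ 180, already the shorter path).
H = 328 + 0.24 × (-65) = 312.4 → 312°
S = 77 + 0.24 × (76 − 77) = 76.76 → 77%
L = 60 + 0.24 × (58 − 60) = 59.52 → 60%

(312, 77, 60)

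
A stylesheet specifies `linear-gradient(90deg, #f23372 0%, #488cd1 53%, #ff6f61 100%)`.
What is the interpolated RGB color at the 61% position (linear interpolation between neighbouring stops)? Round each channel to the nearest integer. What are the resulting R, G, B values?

(103, 135, 190)

61% lies between the 53% and 100% stops, so the local fraction is t = (61 − 53)/(100 − 53) = 8/47 ≈ 0.1702.
#488cd1 → (72, 140, 209); #ff6f61 → (255, 111, 97).
R = 72 + 0.1702 × (255 − 72) = 103.147 → 103
G = 140 + 0.1702 × (111 − 140) = 135.064 → 135
B = 209 + 0.1702 × (97 − 209) = 189.938 → 190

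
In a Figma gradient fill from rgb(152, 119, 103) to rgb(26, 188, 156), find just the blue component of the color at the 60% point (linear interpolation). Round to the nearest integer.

135

B = 103 + 0.6 × (156 − 103) = 134.8 → 135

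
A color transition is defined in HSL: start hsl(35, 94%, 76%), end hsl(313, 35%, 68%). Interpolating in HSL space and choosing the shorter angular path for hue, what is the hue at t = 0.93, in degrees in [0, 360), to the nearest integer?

319

Hue: 313 − 35 = 278°, but |278| > 180 so the shorter arc goes the other way: Δh = 278 − 360 = -82°.
H = 35 + 0.93 × (-82) = -41.26 → -41 → -41 mod 360 = 319°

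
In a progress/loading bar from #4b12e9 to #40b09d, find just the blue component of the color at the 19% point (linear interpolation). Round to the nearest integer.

219

B₁ = 233 (from #4b12e9), B₂ = 157 (from #40b09d).
B = 233 + 0.19 × (157 − 233) = 218.56 → 219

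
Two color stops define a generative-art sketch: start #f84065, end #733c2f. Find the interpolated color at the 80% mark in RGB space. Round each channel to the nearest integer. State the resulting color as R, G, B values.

#f84065 → (248, 64, 101); #733c2f → (115, 60, 47).
80% corresponds to t = 0.8.
R = 248 + 0.8 × (115 − 248) = 248 + 0.8 × -133 = 141.6 → 142
G = 64 + 0.8 × (60 − 64) = 64 + 0.8 × -4 = 60.8 → 61
B = 101 + 0.8 × (47 − 101) = 101 + 0.8 × -54 = 57.8 → 58

(142, 61, 58)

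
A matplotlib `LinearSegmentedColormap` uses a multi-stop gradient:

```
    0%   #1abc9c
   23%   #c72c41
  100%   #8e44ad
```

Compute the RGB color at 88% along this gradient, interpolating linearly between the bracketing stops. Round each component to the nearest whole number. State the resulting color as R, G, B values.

(151, 64, 156)

88% lies between the 23% and 100% stops, so the local fraction is t = (88 − 23)/(100 − 23) = 65/77 ≈ 0.8442.
#c72c41 → (199, 44, 65); #8e44ad → (142, 68, 173).
R = 199 + 0.8442 × (142 − 199) = 150.881 → 151
G = 44 + 0.8442 × (68 − 44) = 64.261 → 64
B = 65 + 0.8442 × (173 − 65) = 156.174 → 156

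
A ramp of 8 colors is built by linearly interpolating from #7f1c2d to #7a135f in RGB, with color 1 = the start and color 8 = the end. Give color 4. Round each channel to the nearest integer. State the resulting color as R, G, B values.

(125, 24, 66)

With 8 swatches and endpoints inclusive, swatch 4 sits at t = (4 − 1)/(8 − 1) = 3/7 ≈ 0.4286.
#7f1c2d → (127, 28, 45); #7a135f → (122, 19, 95).
R = 127 + 0.4286 × (122 − 127) = 124.857 → 125
G = 28 + 0.4286 × (19 − 28) = 24.143 → 24
B = 45 + 0.4286 × (95 − 45) = 66.43 → 66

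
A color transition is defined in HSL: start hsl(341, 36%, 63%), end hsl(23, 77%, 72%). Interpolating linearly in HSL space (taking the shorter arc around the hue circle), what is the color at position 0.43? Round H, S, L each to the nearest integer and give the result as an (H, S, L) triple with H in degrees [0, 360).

(359, 54, 67)

Hue: 23 − 341 = -318°, but |-318| > 180 so the shorter arc goes the other way: Δh = -318 + 360 = 42°.
H = 341 + 0.43 × (42) = 359.06 → 359°
S = 36 + 0.43 × (77 − 36) = 53.63 → 54%
L = 63 + 0.43 × (72 − 63) = 66.87 → 67%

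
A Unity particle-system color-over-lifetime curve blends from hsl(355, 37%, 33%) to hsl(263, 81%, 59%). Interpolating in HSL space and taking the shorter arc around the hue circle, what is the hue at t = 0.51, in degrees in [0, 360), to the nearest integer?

Hue arc: Δh = 263 − 355 = -92° (|Δh| ≤ 180, already the shorter path).
H = 355 + 0.51 × (-92) = 308.08 → 308°

308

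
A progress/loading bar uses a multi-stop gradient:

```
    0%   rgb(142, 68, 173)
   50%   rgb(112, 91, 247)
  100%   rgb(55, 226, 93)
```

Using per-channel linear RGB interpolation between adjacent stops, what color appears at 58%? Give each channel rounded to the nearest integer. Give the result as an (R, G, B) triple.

(103, 113, 222)

58% lies between the 50% and 100% stops, so the local fraction is t = (58 − 50)/(100 − 50) = 8/50 ≈ 0.16.
R = 112 + 0.16 × (55 − 112) = 102.88 → 103
G = 91 + 0.16 × (226 − 91) = 112.6 → 113
B = 247 + 0.16 × (93 − 247) = 222.36 → 222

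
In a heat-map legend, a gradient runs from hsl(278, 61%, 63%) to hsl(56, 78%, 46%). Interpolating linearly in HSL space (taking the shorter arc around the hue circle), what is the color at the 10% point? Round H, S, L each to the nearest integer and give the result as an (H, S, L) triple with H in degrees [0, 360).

Hue: 56 − 278 = -222°, but |-222| > 180 so the shorter arc goes the other way: Δh = -222 + 360 = 138°.
H = 278 + 0.1 × (138) = 291.8 → 292°
S = 61 + 0.1 × (78 − 61) = 62.7 → 63%
L = 63 + 0.1 × (46 − 63) = 61.3 → 61%

(292, 63, 61)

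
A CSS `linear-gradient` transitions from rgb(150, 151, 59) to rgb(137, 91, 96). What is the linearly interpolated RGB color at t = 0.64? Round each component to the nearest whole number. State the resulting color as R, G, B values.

R = 150 + 0.64 × (137 − 150) = 150 + 0.64 × -13 = 141.68 → 142
G = 151 + 0.64 × (91 − 151) = 151 + 0.64 × -60 = 112.6 → 113
B = 59 + 0.64 × (96 − 59) = 59 + 0.64 × 37 = 82.68 → 83
So the blended color is (142, 113, 83), about #8e7153.

(142, 113, 83)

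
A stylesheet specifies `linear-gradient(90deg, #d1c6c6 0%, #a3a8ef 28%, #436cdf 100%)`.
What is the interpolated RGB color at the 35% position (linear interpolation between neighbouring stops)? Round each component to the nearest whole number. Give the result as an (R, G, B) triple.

(154, 162, 237)

35% lies between the 28% and 100% stops, so the local fraction is t = (35 − 28)/(100 − 28) = 7/72 ≈ 0.0972.
#a3a8ef → (163, 168, 239); #436cdf → (67, 108, 223).
R = 163 + 0.0972 × (67 − 163) = 153.669 → 154
G = 168 + 0.0972 × (108 − 168) = 162.168 → 162
B = 239 + 0.0972 × (223 − 239) = 237.445 → 237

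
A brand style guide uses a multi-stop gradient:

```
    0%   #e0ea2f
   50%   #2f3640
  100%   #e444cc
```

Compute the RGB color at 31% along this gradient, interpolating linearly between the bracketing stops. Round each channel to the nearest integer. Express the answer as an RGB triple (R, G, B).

31% lies between the 0% and 50% stops, so the local fraction is t = (31 − 0)/(50 − 0) = 31/50 ≈ 0.62.
#e0ea2f → (224, 234, 47); #2f3640 → (47, 54, 64).
R = 224 + 0.62 × (47 − 224) = 114.26 → 114
G = 234 + 0.62 × (54 − 234) = 122.4 → 122
B = 47 + 0.62 × (64 − 47) = 57.54 → 58

(114, 122, 58)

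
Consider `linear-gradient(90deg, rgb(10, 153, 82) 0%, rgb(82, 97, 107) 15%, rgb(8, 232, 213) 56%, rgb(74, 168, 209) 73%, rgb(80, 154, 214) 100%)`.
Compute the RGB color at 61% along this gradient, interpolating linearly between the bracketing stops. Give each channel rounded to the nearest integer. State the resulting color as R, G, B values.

(27, 213, 212)

61% lies between the 56% and 73% stops, so the local fraction is t = (61 − 56)/(73 − 56) = 5/17 ≈ 0.2941.
R = 8 + 0.2941 × (74 − 8) = 27.411 → 27
G = 232 + 0.2941 × (168 − 232) = 213.178 → 213
B = 213 + 0.2941 × (209 − 213) = 211.824 → 212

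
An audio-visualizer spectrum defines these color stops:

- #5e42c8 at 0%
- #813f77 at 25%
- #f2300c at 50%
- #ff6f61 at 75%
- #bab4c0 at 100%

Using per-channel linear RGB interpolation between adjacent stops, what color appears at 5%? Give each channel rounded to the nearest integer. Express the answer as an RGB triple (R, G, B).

5% lies between the 0% and 25% stops, so the local fraction is t = (5 − 0)/(25 − 0) = 5/25 ≈ 0.2.
#5e42c8 → (94, 66, 200); #813f77 → (129, 63, 119).
R = 94 + 0.2 × (129 − 94) = 101 → 101
G = 66 + 0.2 × (63 − 66) = 65.4 → 65
B = 200 + 0.2 × (119 − 200) = 183.8 → 184

(101, 65, 184)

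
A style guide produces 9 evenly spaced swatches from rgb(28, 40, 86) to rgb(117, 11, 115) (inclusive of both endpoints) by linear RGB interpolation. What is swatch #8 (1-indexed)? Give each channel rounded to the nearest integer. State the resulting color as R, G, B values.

With 9 swatches and endpoints inclusive, swatch 8 sits at t = (8 − 1)/(9 − 1) = 7/8 ≈ 0.875.
R = 28 + 0.875 × (117 − 28) = 105.875 → 106
G = 40 + 0.875 × (11 − 40) = 14.625 → 15
B = 86 + 0.875 × (115 − 86) = 111.375 → 111

(106, 15, 111)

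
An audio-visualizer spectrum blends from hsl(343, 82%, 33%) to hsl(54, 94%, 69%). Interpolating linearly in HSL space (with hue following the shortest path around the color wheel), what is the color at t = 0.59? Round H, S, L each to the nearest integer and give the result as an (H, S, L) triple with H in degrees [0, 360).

Hue: 54 − 343 = -289°, but |-289| > 180 so the shorter arc goes the other way: Δh = -289 + 360 = 71°.
H = 343 + 0.59 × (71) = 384.89 → 385 → 385 mod 360 = 25°
S = 82 + 0.59 × (94 − 82) = 89.08 → 89%
L = 33 + 0.59 × (69 − 33) = 54.24 → 54%

(25, 89, 54)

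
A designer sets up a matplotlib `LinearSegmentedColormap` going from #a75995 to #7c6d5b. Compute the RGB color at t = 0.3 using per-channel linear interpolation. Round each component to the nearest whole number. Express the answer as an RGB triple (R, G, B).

#a75995 → (167, 89, 149); #7c6d5b → (124, 109, 91).
R = 167 + 0.3 × (124 − 167) = 167 + 0.3 × -43 = 154.1 → 154
G = 89 + 0.3 × (109 − 89) = 89 + 0.3 × 20 = 95 → 95
B = 149 + 0.3 × (91 − 149) = 149 + 0.3 × -58 = 131.6 → 132

(154, 95, 132)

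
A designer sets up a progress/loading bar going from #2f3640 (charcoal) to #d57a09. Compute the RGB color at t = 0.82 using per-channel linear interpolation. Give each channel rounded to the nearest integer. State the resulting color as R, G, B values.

(183, 110, 19)

#2f3640 → (47, 54, 64); #d57a09 → (213, 122, 9).
R = 47 + 0.82 × (213 − 47) = 47 + 0.82 × 166 = 183.12 → 183
G = 54 + 0.82 × (122 − 54) = 54 + 0.82 × 68 = 109.76 → 110
B = 64 + 0.82 × (9 − 64) = 64 + 0.82 × -55 = 18.9 → 19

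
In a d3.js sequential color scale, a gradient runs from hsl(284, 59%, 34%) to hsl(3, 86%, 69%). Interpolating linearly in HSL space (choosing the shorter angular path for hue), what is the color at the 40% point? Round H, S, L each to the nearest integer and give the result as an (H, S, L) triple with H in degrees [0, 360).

Hue: 3 − 284 = -281°, but |-281| > 180 so the shorter arc goes the other way: Δh = -281 + 360 = 79°.
H = 284 + 0.4 × (79) = 315.6 → 316°
S = 59 + 0.4 × (86 − 59) = 69.8 → 70%
L = 34 + 0.4 × (69 − 34) = 48 → 48%

(316, 70, 48)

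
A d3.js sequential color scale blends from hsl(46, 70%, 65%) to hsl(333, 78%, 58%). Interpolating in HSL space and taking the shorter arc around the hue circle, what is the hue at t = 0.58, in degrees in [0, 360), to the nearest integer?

Hue: 333 − 46 = 287°, but |287| > 180 so the shorter arc goes the other way: Δh = 287 − 360 = -73°.
H = 46 + 0.58 × (-73) = 3.66 → 4°

4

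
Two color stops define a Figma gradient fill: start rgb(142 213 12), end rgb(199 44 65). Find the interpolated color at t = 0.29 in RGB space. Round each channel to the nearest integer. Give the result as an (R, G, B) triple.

(159, 164, 27)

R = 142 + 0.29 × (199 − 142) = 142 + 0.29 × 57 = 158.53 → 159
G = 213 + 0.29 × (44 − 213) = 213 + 0.29 × -169 = 163.99 → 164
B = 12 + 0.29 × (65 − 12) = 12 + 0.29 × 53 = 27.37 → 27
So the blended color is (159, 164, 27), about #9fa41b.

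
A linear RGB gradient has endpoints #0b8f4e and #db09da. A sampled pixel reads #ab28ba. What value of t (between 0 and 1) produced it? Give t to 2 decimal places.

0.77

Invert the lerp on the R channel (largest span, 208): t = (171 − 11) / (219 − 11) = 160/208 = 0.76923.
Check on G: (40 − 143)/(9 − 143) = 0.7687 ✓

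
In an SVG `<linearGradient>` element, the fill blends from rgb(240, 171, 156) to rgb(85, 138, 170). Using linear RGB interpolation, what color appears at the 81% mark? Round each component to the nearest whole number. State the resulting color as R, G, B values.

81% corresponds to t = 0.81.
R = 240 + 0.81 × (85 − 240) = 240 + 0.81 × -155 = 114.45 → 114
G = 171 + 0.81 × (138 − 171) = 171 + 0.81 × -33 = 144.27 → 144
B = 156 + 0.81 × (170 − 156) = 156 + 0.81 × 14 = 167.34 → 167
So the blended color is (114, 144, 167), about #7290a7.

(114, 144, 167)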